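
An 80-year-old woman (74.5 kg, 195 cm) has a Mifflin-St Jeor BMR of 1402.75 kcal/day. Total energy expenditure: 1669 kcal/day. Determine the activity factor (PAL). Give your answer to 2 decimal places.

Activity factor = TEE ÷ BMR = 1669 ÷ 1402.75 = 1.19.

1.19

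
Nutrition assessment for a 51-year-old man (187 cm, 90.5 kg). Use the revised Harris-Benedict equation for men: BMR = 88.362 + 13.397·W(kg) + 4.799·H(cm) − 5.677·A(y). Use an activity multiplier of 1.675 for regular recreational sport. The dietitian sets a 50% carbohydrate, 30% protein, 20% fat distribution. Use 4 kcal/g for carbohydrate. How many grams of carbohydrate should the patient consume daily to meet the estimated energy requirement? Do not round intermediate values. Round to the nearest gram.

400 g/day

Harris-Benedict: BMR = 88.362 + 13.397(90.5) + 4.799(187) − 5.677(51) = 1908.6765 kcal/day.
TEE = 1908.6765 × 1.675 = 3197.0331 kcal/day.
Carbohydrate energy = 50% × 3197.0331 = 1598.5166 kcal.
Carbohydrate = 1598.5166 ÷ 4 kcal/g = 399.6291 g.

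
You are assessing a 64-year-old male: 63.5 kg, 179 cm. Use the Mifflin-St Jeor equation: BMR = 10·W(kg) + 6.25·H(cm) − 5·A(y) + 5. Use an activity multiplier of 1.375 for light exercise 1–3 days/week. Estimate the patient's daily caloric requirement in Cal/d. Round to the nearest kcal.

1978 Cal/d

Mifflin-St Jeor (male): BMR = 10(63.5) + 6.25(179) − 5(64) + 5 = 635 + 1118.75 − 320 + 5 = 1438.75 kcal/day.
TEE = BMR × activity factor = 1438.75 × 1.375 = 1978.2813 kcal/day.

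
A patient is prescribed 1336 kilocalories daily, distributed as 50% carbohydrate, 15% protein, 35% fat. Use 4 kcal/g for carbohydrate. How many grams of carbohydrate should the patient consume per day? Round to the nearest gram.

167 g/day

Carbohydrate energy = 50% × 1336 = 668 kcal.
At 4 kcal/g: 668 ÷ 4 = 167 g.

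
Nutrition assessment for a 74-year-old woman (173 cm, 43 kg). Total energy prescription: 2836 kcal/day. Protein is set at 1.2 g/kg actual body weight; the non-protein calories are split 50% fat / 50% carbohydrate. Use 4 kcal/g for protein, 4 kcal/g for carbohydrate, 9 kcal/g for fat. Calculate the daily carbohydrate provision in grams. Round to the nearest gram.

329 g/day

Protein = 1.2 × 43 = 51.6 g → 51.6 × 4 = 206.4 kcal.
Non-protein calories = 2836 − 206.4 = 2629.6 kcal.
Fat: 50% × 2629.6 = 1314.8 kcal; carbohydrate: 1314.8 kcal.
Carbohydrate: 1314.8 kcal ÷ 4 kcal/g = 328.7 g.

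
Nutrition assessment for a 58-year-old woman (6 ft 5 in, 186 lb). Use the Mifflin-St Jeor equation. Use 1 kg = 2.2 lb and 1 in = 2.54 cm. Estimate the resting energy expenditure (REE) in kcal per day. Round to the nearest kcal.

1617 kcal per day

Convert to metric: weight = 186 ÷ 2.2 = 84.5455 kg; height = (6×12 + 5) × 2.54 = 77 × 2.54 = 195.58 cm.
Mifflin-St Jeor (female): BMR = 10(84.5455) + 6.25(195.58) − 5(58) − 161 = 845.4545 + 1222.375 − 290 − 161 = 1616.8295 kcal/day.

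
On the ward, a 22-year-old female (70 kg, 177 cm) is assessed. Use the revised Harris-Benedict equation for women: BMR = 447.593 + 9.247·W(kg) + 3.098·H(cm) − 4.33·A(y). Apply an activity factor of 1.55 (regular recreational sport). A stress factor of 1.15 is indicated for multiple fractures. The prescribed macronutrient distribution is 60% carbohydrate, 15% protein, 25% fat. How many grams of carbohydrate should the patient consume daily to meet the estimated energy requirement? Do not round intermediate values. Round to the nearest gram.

Harris-Benedict: BMR = 447.593 + 9.247(70) + 3.098(177) − 4.33(22) = 1547.969 kcal/day.
TEE = 1547.969 × 1.55 = 2399.352 kcal/day.
With stress factor 1.15: 2399.352 × 1.15 = 2759.2547 kcal/day.
Carbohydrate energy = 60% × 2759.2547 = 1655.5528 kcal.
Carbohydrate = 1655.5528 ÷ 4 kcal/g = 413.8882 g.

414 g/day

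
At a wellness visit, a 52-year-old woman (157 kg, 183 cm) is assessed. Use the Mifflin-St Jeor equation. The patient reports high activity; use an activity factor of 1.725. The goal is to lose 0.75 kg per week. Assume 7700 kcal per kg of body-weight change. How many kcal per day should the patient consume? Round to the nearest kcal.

Mifflin-St Jeor (female): BMR = 10(157) + 6.25(183) − 5(52) − 161 = 1570 + 1143.75 − 260 − 161 = 2292.75 kcal/day.
TEE = 2292.75 × 1.725 = 3954.9938 kcal/day.
Required daily deficit = 0.75 × 7700 ÷ 7 = 825 kcal/day.
Target intake = 3954.9938 − 825 = 3129.9938 kcal/day.

3130 kcal per day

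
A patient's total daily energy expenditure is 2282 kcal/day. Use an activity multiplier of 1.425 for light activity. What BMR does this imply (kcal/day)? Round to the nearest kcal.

BMR = TEE ÷ activity factor = 2282 ÷ 1.425 = 1601.4035 kcal/day.

1601 kcal/day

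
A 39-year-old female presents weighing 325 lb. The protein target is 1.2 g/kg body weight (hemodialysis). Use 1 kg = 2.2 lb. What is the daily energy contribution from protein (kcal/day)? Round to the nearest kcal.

709 kcal/day

Weight in kg = 325 ÷ 2.2 = 147.7273 kg.
Protein = 1.2 g/kg × 147.7273 kg = 177.2727 g/day.
Protein energy = 177.2727 g × 4 kcal/g = 709.0909 kcal/day.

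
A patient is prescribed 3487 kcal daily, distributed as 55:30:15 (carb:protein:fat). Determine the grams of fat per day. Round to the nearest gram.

Fat energy = 15% × 3487 = 523.05 kcal.
At 9 kcal/g: 523.05 ÷ 9 = 58.1167 g.

58 g/day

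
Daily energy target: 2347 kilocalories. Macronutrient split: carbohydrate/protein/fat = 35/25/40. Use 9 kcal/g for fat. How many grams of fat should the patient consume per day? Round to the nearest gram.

Fat energy = 40% × 2347 = 938.8 kcal.
At 9 kcal/g: 938.8 ÷ 9 = 104.3111 g.

104 g/day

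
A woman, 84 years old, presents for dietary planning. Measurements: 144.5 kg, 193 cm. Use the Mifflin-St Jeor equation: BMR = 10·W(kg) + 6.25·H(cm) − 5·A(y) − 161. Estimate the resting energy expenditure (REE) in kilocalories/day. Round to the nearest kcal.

Mifflin-St Jeor (female): BMR = 10(144.5) + 6.25(193) − 5(84) − 161 = 1445 + 1206.25 − 420 − 161 = 2070.25 kcal/day.

2070 kilocalories/day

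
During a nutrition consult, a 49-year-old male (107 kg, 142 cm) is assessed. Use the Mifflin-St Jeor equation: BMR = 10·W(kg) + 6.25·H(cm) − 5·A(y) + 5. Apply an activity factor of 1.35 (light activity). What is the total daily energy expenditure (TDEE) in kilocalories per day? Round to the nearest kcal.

2319 kilocalories per day

Mifflin-St Jeor (male): BMR = 10(107) + 6.25(142) − 5(49) + 5 = 1070 + 887.5 − 245 + 5 = 1717.5 kcal/day.
TEE = BMR × activity factor = 1717.5 × 1.35 = 2318.625 kcal/day.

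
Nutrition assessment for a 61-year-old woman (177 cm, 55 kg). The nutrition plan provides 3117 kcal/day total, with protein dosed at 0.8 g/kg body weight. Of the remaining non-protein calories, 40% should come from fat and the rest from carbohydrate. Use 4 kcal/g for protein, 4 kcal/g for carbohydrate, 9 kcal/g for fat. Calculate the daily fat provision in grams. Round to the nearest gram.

Protein = 0.8 × 55 = 44 g → 44 × 4 = 176 kcal.
Non-protein calories = 3117 − 176 = 2941 kcal.
Fat: 40% × 2941 = 1176.4 kcal; carbohydrate: 1764.6 kcal.
Fat: 1176.4 kcal ÷ 9 kcal/g = 130.7111 g.

131 g/day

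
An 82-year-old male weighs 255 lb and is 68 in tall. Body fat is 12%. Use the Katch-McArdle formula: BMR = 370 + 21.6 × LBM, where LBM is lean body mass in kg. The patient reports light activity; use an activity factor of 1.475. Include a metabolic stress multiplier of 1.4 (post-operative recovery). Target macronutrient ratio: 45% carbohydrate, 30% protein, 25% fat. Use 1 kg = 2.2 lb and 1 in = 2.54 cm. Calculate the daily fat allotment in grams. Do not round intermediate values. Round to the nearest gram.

Convert to metric: weight = 255 ÷ 2.2 = 115.9091 kg; height = 68 × 2.54 = 172.72 cm.
LBM = 115.9091 × (1 − 0.12) = 102 kg. Katch-McArdle: BMR = 370 + 21.6 × 102 = 2573.2 kcal/day.
TEE = 2573.2 × 1.475 = 3795.47 kcal/day.
With stress factor 1.4: 3795.47 × 1.4 = 5313.658 kcal/day.
Fat energy = 25% × 5313.658 = 1328.4145 kcal.
Fat = 1328.4145 ÷ 9 kcal/g = 147.6016 g.

148 g/day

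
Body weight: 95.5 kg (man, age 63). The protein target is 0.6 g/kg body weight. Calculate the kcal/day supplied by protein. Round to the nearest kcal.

Protein = 0.6 g/kg × 95.5 kg = 57.3 g/day.
Protein energy = 57.3 g × 4 kcal/g = 229.2 kcal/day.

229 kcal/day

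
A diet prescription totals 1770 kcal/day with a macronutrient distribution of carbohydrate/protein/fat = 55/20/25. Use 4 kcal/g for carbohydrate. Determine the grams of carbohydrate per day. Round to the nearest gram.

Carbohydrate energy = 55% × 1770 = 973.5 kcal.
At 4 kcal/g: 973.5 ÷ 4 = 243.375 g.

243 g/day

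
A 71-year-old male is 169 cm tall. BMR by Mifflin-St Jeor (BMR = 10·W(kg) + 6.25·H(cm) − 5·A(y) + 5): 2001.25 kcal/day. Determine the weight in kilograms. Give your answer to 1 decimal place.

129.5 kg

2001.25 = 10·W + 6.25(169) − 5(71) + 5
10·W = 2001.25 − 706.25 = 1295, so W = 129.5 kg.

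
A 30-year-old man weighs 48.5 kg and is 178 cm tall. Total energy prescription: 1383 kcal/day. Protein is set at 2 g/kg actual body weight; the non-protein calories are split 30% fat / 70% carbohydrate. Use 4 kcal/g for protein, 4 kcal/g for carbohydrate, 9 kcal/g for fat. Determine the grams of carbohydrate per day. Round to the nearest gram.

174 g/day

Protein = 2 × 48.5 = 97 g → 97 × 4 = 388 kcal.
Non-protein calories = 1383 − 388 = 995 kcal.
Fat: 30% × 995 = 298.5 kcal; carbohydrate: 696.5 kcal.
Carbohydrate: 696.5 kcal ÷ 4 kcal/g = 174.125 g.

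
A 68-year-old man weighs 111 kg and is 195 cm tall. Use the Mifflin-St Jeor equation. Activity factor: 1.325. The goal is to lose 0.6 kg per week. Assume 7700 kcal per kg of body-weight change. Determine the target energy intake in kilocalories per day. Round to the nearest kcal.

1982 kilocalories per day

Mifflin-St Jeor (male): BMR = 10(111) + 6.25(195) − 5(68) + 5 = 1110 + 1218.75 − 340 + 5 = 1993.75 kcal/day.
TEE = 1993.75 × 1.325 = 2641.7188 kcal/day.
Required daily deficit = 0.6 × 7700 ÷ 7 = 660 kcal/day.
Target intake = 2641.7188 − 660 = 1981.7188 kcal/day.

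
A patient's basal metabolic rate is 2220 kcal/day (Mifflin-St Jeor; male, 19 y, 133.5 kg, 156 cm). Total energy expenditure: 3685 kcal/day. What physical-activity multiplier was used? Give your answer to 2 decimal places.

1.66

Activity factor = TEE ÷ BMR = 3685 ÷ 2220 = 1.66.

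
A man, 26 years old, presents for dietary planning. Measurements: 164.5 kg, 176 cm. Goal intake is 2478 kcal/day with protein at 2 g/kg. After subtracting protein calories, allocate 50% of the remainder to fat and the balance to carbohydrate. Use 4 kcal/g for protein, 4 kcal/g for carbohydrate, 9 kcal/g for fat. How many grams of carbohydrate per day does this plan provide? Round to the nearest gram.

Protein = 2 × 164.5 = 329 g → 329 × 4 = 1316 kcal.
Non-protein calories = 2478 − 1316 = 1162 kcal.
Fat: 50% × 1162 = 581 kcal; carbohydrate: 581 kcal.
Carbohydrate: 581 kcal ÷ 4 kcal/g = 145.25 g.

145 g/day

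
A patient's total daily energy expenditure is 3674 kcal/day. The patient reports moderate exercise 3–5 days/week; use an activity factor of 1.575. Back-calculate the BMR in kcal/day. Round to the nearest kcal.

2333 kcal/day

BMR = TEE ÷ activity factor = 3674 ÷ 1.575 = 2332.6984 kcal/day.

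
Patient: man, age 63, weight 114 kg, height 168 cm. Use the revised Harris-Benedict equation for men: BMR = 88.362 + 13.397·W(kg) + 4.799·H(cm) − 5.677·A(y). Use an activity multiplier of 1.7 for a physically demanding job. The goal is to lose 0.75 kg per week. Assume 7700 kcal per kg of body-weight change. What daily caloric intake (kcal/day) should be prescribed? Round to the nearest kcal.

2684 kcal/day

Harris-Benedict: BMR = 88.362 + 13.397(114) + 4.799(168) − 5.677(63) = 2064.201 kcal/day.
TEE = 2064.201 × 1.7 = 3509.1417 kcal/day.
Required daily deficit = 0.75 × 7700 ÷ 7 = 825 kcal/day.
Target intake = 3509.1417 − 825 = 2684.1417 kcal/day.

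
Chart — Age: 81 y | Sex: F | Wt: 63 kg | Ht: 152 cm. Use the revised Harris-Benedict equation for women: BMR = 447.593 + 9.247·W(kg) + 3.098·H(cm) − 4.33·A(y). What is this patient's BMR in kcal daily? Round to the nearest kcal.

Harris-Benedict: BMR = 447.593 + 9.247(63) + 3.098(152) − 4.33(81) = 1150.32 kcal/day.

1150 kcal daily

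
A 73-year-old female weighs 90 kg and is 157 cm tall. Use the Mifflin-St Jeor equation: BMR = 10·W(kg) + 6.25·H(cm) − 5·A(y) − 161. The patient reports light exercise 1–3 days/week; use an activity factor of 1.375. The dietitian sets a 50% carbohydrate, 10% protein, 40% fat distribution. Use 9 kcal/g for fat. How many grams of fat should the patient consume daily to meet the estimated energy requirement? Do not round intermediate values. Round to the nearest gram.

83 g/day

Mifflin-St Jeor (female): BMR = 10(90) + 6.25(157) − 5(73) − 161 = 900 + 981.25 − 365 − 161 = 1355.25 kcal/day.
TEE = 1355.25 × 1.375 = 1863.4688 kcal/day.
Fat energy = 40% × 1863.4688 = 745.3875 kcal.
Fat = 745.3875 ÷ 9 kcal/g = 82.8208 g.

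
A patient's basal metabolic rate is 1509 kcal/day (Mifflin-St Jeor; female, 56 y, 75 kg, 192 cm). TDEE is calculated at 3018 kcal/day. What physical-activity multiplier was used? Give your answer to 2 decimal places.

2.00

Activity factor = TEE ÷ BMR = 3018 ÷ 1509 = 2.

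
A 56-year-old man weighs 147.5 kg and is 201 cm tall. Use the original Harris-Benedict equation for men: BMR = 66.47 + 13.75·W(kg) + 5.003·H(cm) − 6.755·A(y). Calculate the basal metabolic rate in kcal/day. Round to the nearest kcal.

Harris-Benedict: BMR = 66.47 + 13.75(147.5) + 5.003(201) − 6.755(56) = 2721.918 kcal/day.

2722 kcal/day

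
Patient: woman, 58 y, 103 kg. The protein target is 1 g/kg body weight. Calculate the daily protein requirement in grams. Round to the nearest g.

103 g/day

Protein = 1 g/kg × 103 kg = 103 g/day.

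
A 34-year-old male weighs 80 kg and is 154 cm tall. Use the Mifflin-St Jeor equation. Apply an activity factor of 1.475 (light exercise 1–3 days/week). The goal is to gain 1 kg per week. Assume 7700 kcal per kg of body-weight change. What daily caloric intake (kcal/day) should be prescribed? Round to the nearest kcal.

3456 kcal/day

Mifflin-St Jeor (male): BMR = 10(80) + 6.25(154) − 5(34) + 5 = 800 + 962.5 − 170 + 5 = 1597.5 kcal/day.
TEE = 1597.5 × 1.475 = 2356.3125 kcal/day.
Required daily surplus = 1 × 7700 ÷ 7 = 1100 kcal/day.
Target intake = 2356.3125 + 1100 = 3456.3125 kcal/day.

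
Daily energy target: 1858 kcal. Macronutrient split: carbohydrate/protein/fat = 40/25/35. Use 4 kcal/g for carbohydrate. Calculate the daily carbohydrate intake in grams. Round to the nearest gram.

186 g/day

Carbohydrate energy = 40% × 1858 = 743.2 kcal.
At 4 kcal/g: 743.2 ÷ 4 = 185.8 g.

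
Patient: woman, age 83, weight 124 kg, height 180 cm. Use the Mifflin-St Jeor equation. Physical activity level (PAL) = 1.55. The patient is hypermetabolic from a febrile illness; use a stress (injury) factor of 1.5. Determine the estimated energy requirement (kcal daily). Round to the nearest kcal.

Mifflin-St Jeor (female): BMR = 10(124) + 6.25(180) − 5(83) − 161 = 1240 + 1125 − 415 − 161 = 1789 kcal/day.
TEE = BMR × activity factor = 1789 × 1.55 = 2772.95 kcal/day.
Apply stress factor: 2772.95 × 1.5 = 4159.425 kcal/day.

4159 kcal daily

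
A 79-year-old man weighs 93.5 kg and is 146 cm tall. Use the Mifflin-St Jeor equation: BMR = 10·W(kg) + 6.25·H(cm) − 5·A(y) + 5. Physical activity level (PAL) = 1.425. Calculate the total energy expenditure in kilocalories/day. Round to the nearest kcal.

Mifflin-St Jeor (male): BMR = 10(93.5) + 6.25(146) − 5(79) + 5 = 935 + 912.5 − 395 + 5 = 1457.5 kcal/day.
TEE = BMR × activity factor = 1457.5 × 1.425 = 2076.9375 kcal/day.

2077 kilocalories/day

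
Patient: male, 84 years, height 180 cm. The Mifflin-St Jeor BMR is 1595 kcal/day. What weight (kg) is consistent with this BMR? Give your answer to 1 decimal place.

1595 = 10·W + 6.25(180) − 5(84) + 5
10·W = 1595 − 710 = 885, so W = 88.5 kg.

88.5 kg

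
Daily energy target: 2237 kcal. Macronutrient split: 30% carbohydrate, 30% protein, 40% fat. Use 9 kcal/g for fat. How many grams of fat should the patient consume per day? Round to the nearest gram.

99 g/day

Fat energy = 40% × 2237 = 894.8 kcal.
At 9 kcal/g: 894.8 ÷ 9 = 99.4222 g.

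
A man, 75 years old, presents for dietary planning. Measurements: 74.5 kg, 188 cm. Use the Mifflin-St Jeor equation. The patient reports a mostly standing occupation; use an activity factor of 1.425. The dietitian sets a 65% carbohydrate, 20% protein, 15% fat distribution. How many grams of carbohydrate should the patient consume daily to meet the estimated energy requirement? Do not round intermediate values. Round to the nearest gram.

Mifflin-St Jeor (male): BMR = 10(74.5) + 6.25(188) − 5(75) + 5 = 745 + 1175 − 375 + 5 = 1550 kcal/day.
TEE = 1550 × 1.425 = 2208.75 kcal/day.
Carbohydrate energy = 65% × 2208.75 = 1435.6875 kcal.
Carbohydrate = 1435.6875 ÷ 4 kcal/g = 358.9219 g.

359 g/day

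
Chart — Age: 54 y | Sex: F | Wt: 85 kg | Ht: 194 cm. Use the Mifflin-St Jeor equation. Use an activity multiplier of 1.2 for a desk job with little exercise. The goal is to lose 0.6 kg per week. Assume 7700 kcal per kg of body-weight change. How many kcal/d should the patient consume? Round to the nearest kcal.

Mifflin-St Jeor (female): BMR = 10(85) + 6.25(194) − 5(54) − 161 = 850 + 1212.5 − 270 − 161 = 1631.5 kcal/day.
TEE = 1631.5 × 1.2 = 1957.8 kcal/day.
Required daily deficit = 0.6 × 7700 ÷ 7 = 660 kcal/day.
Target intake = 1957.8 − 660 = 1297.8 kcal/day.

1298 kcal/d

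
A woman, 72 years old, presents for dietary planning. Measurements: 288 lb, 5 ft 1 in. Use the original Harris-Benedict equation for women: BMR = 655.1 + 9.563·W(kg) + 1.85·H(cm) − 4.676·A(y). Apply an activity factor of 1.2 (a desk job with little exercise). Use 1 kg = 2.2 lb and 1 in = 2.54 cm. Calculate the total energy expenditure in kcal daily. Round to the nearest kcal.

Convert to metric: weight = 288 ÷ 2.2 = 130.9091 kg; height = (5×12 + 1) × 2.54 = 61 × 2.54 = 154.94 cm.
Harris-Benedict: BMR = 655.1 + 9.563(130.9091) + 1.85(154.94) − 4.676(72) = 1856.9506 kcal/day.
TEE = BMR × activity factor = 1856.9506 × 1.2 = 2228.3408 kcal/day.

2228 kcal daily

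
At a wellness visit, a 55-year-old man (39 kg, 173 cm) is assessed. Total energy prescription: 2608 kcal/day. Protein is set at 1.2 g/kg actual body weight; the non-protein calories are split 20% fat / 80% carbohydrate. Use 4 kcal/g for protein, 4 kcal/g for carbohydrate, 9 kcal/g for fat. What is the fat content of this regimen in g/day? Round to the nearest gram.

54 g/day

Protein = 1.2 × 39 = 46.8 g → 46.8 × 4 = 187.2 kcal.
Non-protein calories = 2608 − 187.2 = 2420.8 kcal.
Fat: 20% × 2420.8 = 484.16 kcal; carbohydrate: 1936.64 kcal.
Fat: 484.16 kcal ÷ 9 kcal/g = 53.7956 g.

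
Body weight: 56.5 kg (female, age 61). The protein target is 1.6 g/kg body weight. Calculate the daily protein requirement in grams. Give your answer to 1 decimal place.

90.4 g/day

Protein = 1.6 g/kg × 56.5 kg = 90.4 g/day.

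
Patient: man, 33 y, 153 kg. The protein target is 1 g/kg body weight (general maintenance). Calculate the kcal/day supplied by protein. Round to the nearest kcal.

Protein = 1 g/kg × 153 kg = 153 g/day.
Protein energy = 153 g × 4 kcal/g = 612 kcal/day.

612 kcal/day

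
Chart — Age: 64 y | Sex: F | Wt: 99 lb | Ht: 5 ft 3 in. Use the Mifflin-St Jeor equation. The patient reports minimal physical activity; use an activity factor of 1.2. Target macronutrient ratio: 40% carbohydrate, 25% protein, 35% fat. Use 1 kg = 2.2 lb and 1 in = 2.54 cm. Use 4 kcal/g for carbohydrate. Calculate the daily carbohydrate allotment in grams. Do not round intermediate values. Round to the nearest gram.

116 g/day

Convert to metric: weight = 99 ÷ 2.2 = 45 kg; height = (5×12 + 3) × 2.54 = 63 × 2.54 = 160.02 cm.
Mifflin-St Jeor (female): BMR = 10(45) + 6.25(160.02) − 5(64) − 161 = 450 + 1000.125 − 320 − 161 = 969.125 kcal/day.
TEE = 969.125 × 1.2 = 1162.95 kcal/day.
Carbohydrate energy = 40% × 1162.95 = 465.18 kcal.
Carbohydrate = 465.18 ÷ 4 kcal/g = 116.295 g.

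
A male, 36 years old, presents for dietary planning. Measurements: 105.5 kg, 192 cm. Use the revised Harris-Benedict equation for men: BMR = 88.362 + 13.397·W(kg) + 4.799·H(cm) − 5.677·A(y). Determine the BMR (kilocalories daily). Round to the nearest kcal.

Harris-Benedict: BMR = 88.362 + 13.397(105.5) + 4.799(192) − 5.677(36) = 2218.7815 kcal/day.

2219 kilocalories daily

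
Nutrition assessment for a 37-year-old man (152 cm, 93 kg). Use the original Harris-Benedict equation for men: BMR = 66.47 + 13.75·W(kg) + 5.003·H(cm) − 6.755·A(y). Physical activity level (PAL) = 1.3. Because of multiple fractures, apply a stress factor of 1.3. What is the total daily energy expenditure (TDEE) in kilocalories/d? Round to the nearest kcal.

3136 kilocalories/d

Harris-Benedict: BMR = 66.47 + 13.75(93) + 5.003(152) − 6.755(37) = 1855.741 kcal/day.
TEE = BMR × activity factor = 1855.741 × 1.3 = 2412.4633 kcal/day.
Apply stress factor: 2412.4633 × 1.3 = 3136.2023 kcal/day.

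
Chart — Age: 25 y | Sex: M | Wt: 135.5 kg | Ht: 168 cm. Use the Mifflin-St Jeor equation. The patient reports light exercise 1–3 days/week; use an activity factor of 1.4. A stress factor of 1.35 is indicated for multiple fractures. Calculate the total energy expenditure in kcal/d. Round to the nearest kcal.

4319 kcal/d

Mifflin-St Jeor (male): BMR = 10(135.5) + 6.25(168) − 5(25) + 5 = 1355 + 1050 − 125 + 5 = 2285 kcal/day.
TEE = BMR × activity factor = 2285 × 1.4 = 3199 kcal/day.
Apply stress factor: 3199 × 1.35 = 4318.65 kcal/day.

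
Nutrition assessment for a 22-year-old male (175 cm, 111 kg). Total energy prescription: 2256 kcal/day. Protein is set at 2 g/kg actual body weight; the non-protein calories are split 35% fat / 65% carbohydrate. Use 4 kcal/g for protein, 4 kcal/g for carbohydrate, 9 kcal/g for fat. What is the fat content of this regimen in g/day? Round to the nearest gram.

53 g/day

Protein = 2 × 111 = 222 g → 222 × 4 = 888 kcal.
Non-protein calories = 2256 − 888 = 1368 kcal.
Fat: 35% × 1368 = 478.8 kcal; carbohydrate: 889.2 kcal.
Fat: 478.8 kcal ÷ 9 kcal/g = 53.2 g.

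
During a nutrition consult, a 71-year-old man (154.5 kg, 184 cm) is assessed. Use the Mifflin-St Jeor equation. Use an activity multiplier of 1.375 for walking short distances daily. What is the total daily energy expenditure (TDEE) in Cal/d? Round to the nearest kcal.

Mifflin-St Jeor (male): BMR = 10(154.5) + 6.25(184) − 5(71) + 5 = 1545 + 1150 − 355 + 5 = 2345 kcal/day.
TEE = BMR × activity factor = 2345 × 1.375 = 3224.375 kcal/day.

3224 Cal/d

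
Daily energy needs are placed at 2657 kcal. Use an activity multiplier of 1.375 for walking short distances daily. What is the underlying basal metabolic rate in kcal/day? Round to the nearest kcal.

BMR = TEE ÷ activity factor = 2657 ÷ 1.375 = 1932.3636 kcal/day.

1932 kcal/day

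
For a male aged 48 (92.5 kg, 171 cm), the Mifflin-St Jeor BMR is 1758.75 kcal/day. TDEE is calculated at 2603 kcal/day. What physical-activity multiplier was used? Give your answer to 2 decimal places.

Activity factor = TEE ÷ BMR = 2603 ÷ 1758.75 = 1.48.

1.48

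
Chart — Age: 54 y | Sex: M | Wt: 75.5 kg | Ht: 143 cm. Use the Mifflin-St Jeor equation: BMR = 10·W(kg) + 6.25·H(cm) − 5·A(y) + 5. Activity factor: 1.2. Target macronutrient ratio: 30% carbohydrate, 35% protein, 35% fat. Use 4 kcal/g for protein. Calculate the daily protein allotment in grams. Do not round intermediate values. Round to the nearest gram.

Mifflin-St Jeor (male): BMR = 10(75.5) + 6.25(143) − 5(54) + 5 = 755 + 893.75 − 270 + 5 = 1383.75 kcal/day.
TEE = 1383.75 × 1.2 = 1660.5 kcal/day.
Protein energy = 35% × 1660.5 = 581.175 kcal.
Protein = 581.175 ÷ 4 kcal/g = 145.2938 g.

145 g/day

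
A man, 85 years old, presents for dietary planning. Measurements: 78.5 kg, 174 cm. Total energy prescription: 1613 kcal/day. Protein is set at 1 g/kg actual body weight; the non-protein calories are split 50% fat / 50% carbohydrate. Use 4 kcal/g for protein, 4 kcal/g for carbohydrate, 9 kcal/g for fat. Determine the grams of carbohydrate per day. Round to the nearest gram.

162 g/day

Protein = 1 × 78.5 = 78.5 g → 78.5 × 4 = 314 kcal.
Non-protein calories = 1613 − 314 = 1299 kcal.
Fat: 50% × 1299 = 649.5 kcal; carbohydrate: 649.5 kcal.
Carbohydrate: 649.5 kcal ÷ 4 kcal/g = 162.375 g.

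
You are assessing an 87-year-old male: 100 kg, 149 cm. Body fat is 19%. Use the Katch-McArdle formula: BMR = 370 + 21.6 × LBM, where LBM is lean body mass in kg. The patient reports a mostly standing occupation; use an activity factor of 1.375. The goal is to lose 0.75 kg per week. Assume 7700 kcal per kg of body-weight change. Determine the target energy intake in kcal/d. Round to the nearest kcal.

2089 kcal/d

LBM = 100 × (1 − 0.19) = 81 kg. Katch-McArdle: BMR = 370 + 21.6 × 81 = 2119.6 kcal/day.
TEE = 2119.6 × 1.375 = 2914.45 kcal/day.
Required daily deficit = 0.75 × 7700 ÷ 7 = 825 kcal/day.
Target intake = 2914.45 − 825 = 2089.45 kcal/day.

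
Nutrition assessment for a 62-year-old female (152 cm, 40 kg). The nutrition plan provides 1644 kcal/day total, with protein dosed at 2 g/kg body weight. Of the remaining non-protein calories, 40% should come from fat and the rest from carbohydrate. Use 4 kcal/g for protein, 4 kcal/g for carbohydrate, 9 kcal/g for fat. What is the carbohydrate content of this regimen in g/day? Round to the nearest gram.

Protein = 2 × 40 = 80 g → 80 × 4 = 320 kcal.
Non-protein calories = 1644 − 320 = 1324 kcal.
Fat: 40% × 1324 = 529.6 kcal; carbohydrate: 794.4 kcal.
Carbohydrate: 794.4 kcal ÷ 4 kcal/g = 198.6 g.

199 g/day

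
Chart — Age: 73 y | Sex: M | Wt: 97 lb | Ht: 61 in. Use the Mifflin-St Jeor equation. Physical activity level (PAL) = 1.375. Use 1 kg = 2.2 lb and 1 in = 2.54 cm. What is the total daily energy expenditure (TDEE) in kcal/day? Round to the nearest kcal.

1443 kcal/day

Convert to metric: weight = 97 ÷ 2.2 = 44.0909 kg; height = 61 × 2.54 = 154.94 cm.
Mifflin-St Jeor (male): BMR = 10(44.0909) + 6.25(154.94) − 5(73) + 5 = 440.9091 + 968.375 − 365 + 5 = 1049.2841 kcal/day.
TEE = BMR × activity factor = 1049.2841 × 1.375 = 1442.7656 kcal/day.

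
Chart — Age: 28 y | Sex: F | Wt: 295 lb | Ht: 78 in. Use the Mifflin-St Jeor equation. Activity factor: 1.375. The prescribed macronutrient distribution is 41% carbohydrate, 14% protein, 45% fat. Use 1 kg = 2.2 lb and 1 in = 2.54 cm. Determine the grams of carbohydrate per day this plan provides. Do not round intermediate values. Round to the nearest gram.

Convert to metric: weight = 295 ÷ 2.2 = 134.0909 kg; height = 78 × 2.54 = 198.12 cm.
Mifflin-St Jeor (female): BMR = 10(134.0909) + 6.25(198.12) − 5(28) − 161 = 1340.9091 + 1238.25 − 140 − 161 = 2278.1591 kcal/day.
TEE = 2278.1591 × 1.375 = 3132.4688 kcal/day.
Carbohydrate energy = 41% × 3132.4688 = 1284.3122 kcal.
Carbohydrate = 1284.3122 ÷ 4 kcal/g = 321.078 g.

321 g/day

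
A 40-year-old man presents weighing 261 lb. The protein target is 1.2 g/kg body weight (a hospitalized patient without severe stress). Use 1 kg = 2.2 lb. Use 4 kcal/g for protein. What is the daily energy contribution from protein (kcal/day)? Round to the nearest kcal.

Weight in kg = 261 ÷ 2.2 = 118.6364 kg.
Protein = 1.2 g/kg × 118.6364 kg = 142.3636 g/day.
Protein energy = 142.3636 g × 4 kcal/g = 569.4545 kcal/day.

569 kcal/day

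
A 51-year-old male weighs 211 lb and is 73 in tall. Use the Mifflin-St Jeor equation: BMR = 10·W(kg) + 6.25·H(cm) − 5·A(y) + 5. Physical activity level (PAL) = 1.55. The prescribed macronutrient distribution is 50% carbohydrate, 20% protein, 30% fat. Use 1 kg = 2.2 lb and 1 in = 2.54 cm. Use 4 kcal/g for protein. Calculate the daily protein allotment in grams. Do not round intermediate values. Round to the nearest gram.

Convert to metric: weight = 211 ÷ 2.2 = 95.9091 kg; height = 73 × 2.54 = 185.42 cm.
Mifflin-St Jeor (male): BMR = 10(95.9091) + 6.25(185.42) − 5(51) + 5 = 959.0909 + 1158.875 − 255 + 5 = 1867.9659 kcal/day.
TEE = 1867.9659 × 1.55 = 2895.3472 kcal/day.
Protein energy = 20% × 2895.3472 = 579.0694 kcal.
Protein = 579.0694 ÷ 4 kcal/g = 144.7674 g.

145 g/day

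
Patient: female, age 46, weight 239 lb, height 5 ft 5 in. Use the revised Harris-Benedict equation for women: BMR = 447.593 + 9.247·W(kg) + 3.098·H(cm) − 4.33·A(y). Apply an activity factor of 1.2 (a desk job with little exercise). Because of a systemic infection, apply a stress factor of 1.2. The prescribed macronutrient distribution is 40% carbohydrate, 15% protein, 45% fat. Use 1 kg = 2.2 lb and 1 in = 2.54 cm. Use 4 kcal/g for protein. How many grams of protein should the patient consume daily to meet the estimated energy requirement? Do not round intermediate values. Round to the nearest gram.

Convert to metric: weight = 239 ÷ 2.2 = 108.6364 kg; height = (5×12 + 5) × 2.54 = 65 × 2.54 = 165.1 cm.
Harris-Benedict: BMR = 447.593 + 9.247(108.6364) + 3.098(165.1) − 4.33(46) = 1764.4533 kcal/day.
TEE = 1764.4533 × 1.2 = 2117.3439 kcal/day.
With stress factor 1.2: 2117.3439 × 1.2 = 2540.8127 kcal/day.
Protein energy = 15% × 2540.8127 = 381.1219 kcal.
Protein = 381.1219 ÷ 4 kcal/g = 95.2805 g.

95 g/day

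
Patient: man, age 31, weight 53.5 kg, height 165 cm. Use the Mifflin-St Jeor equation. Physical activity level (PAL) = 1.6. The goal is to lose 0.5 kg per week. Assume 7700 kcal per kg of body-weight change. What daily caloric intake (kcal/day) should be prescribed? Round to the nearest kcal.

Mifflin-St Jeor (male): BMR = 10(53.5) + 6.25(165) − 5(31) + 5 = 535 + 1031.25 − 155 + 5 = 1416.25 kcal/day.
TEE = 1416.25 × 1.6 = 2266 kcal/day.
Required daily deficit = 0.5 × 7700 ÷ 7 = 550 kcal/day.
Target intake = 2266 − 550 = 1716 kcal/day.

1716 kcal/day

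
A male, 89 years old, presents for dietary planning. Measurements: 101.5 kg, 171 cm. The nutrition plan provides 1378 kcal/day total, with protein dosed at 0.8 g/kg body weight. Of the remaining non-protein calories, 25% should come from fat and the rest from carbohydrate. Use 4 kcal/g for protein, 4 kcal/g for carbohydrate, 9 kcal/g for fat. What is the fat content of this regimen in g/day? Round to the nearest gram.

29 g/day

Protein = 0.8 × 101.5 = 81.2 g → 81.2 × 4 = 324.8 kcal.
Non-protein calories = 1378 − 324.8 = 1053.2 kcal.
Fat: 25% × 1053.2 = 263.3 kcal; carbohydrate: 789.9 kcal.
Fat: 263.3 kcal ÷ 9 kcal/g = 29.2556 g.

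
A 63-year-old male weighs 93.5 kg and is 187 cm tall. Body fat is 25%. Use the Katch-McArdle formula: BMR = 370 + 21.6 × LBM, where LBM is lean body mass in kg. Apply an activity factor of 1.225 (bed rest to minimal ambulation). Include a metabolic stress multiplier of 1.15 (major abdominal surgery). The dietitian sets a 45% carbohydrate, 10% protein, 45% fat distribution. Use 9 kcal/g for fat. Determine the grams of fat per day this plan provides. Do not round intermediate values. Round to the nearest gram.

133 g/day

LBM = 93.5 × (1 − 0.25) = 70.125 kg. Katch-McArdle: BMR = 370 + 21.6 × 70.125 = 1884.7 kcal/day.
TEE = 1884.7 × 1.225 = 2308.7575 kcal/day.
With stress factor 1.15: 2308.7575 × 1.15 = 2655.0711 kcal/day.
Fat energy = 45% × 2655.0711 = 1194.782 kcal.
Fat = 1194.782 ÷ 9 kcal/g = 132.7536 g.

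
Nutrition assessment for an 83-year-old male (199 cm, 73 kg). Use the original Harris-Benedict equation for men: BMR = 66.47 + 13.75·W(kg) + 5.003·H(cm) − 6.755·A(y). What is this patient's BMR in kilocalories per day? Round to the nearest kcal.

Harris-Benedict: BMR = 66.47 + 13.75(73) + 5.003(199) − 6.755(83) = 1505.152 kcal/day.

1505 kilocalories per day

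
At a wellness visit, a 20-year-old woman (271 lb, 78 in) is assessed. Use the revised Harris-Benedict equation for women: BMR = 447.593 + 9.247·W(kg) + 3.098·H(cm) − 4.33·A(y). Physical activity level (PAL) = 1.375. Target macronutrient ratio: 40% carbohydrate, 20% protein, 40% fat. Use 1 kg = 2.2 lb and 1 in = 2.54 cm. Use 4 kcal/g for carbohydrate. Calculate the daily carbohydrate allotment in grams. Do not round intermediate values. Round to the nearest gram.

Convert to metric: weight = 271 ÷ 2.2 = 123.1818 kg; height = 78 × 2.54 = 198.12 cm.
Harris-Benedict: BMR = 447.593 + 9.247(123.1818) + 3.098(198.12) − 4.33(20) = 2113.831 kcal/day.
TEE = 2113.831 × 1.375 = 2906.5177 kcal/day.
Carbohydrate energy = 40% × 2906.5177 = 1162.6071 kcal.
Carbohydrate = 1162.6071 ÷ 4 kcal/g = 290.6518 g.

291 g/day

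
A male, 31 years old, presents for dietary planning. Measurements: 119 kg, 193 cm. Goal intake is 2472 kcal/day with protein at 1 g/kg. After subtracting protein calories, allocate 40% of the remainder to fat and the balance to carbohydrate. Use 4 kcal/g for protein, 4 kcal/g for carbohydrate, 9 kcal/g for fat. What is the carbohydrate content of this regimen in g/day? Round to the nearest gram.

299 g/day

Protein = 1 × 119 = 119 g → 119 × 4 = 476 kcal.
Non-protein calories = 2472 − 476 = 1996 kcal.
Fat: 40% × 1996 = 798.4 kcal; carbohydrate: 1197.6 kcal.
Carbohydrate: 1197.6 kcal ÷ 4 kcal/g = 299.4 g.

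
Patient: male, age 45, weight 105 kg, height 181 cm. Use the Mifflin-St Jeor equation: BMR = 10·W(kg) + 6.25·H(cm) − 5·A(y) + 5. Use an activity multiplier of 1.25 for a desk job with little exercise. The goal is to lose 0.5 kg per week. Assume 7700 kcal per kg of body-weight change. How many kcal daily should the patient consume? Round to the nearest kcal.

Mifflin-St Jeor (male): BMR = 10(105) + 6.25(181) − 5(45) + 5 = 1050 + 1131.25 − 225 + 5 = 1961.25 kcal/day.
TEE = 1961.25 × 1.25 = 2451.5625 kcal/day.
Required daily deficit = 0.5 × 7700 ÷ 7 = 550 kcal/day.
Target intake = 2451.5625 − 550 = 1901.5625 kcal/day.

1902 kcal daily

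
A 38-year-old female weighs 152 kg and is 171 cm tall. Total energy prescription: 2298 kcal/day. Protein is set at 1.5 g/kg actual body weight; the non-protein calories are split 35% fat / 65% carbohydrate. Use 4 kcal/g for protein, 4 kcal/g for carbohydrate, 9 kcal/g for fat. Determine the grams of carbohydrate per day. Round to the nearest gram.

225 g/day

Protein = 1.5 × 152 = 228 g → 228 × 4 = 912 kcal.
Non-protein calories = 2298 − 912 = 1386 kcal.
Fat: 35% × 1386 = 485.1 kcal; carbohydrate: 900.9 kcal.
Carbohydrate: 900.9 kcal ÷ 4 kcal/g = 225.225 g.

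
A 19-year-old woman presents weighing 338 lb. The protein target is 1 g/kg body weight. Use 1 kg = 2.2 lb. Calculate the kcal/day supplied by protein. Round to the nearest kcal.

615 kcal/day

Weight in kg = 338 ÷ 2.2 = 153.6364 kg.
Protein = 1 g/kg × 153.6364 kg = 153.6364 g/day.
Protein energy = 153.6364 g × 4 kcal/g = 614.5455 kcal/day.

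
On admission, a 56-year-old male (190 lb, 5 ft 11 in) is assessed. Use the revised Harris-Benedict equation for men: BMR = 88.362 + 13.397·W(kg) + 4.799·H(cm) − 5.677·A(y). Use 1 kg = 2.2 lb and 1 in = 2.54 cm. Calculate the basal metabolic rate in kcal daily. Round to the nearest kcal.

1793 kcal daily

Convert to metric: weight = 190 ÷ 2.2 = 86.3636 kg; height = (5×12 + 11) × 2.54 = 71 × 2.54 = 180.34 cm.
Harris-Benedict: BMR = 88.362 + 13.397(86.3636) + 4.799(180.34) − 5.677(56) = 1792.9153 kcal/day.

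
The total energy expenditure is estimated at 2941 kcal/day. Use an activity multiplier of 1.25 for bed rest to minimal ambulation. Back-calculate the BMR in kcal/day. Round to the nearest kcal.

BMR = TEE ÷ activity factor = 2941 ÷ 1.25 = 2352.8 kcal/day.

2353 kcal/day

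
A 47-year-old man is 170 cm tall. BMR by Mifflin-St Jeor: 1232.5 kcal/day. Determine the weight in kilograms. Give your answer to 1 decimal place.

40.0 kg

1232.5 = 10·W + 6.25(170) − 5(47) + 5
10·W = 1232.5 − 832.5 = 400, so W = 40 kg.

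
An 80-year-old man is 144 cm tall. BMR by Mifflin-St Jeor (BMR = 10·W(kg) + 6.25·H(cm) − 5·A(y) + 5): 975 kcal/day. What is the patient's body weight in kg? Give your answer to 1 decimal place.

47.0 kg

975 = 10·W + 6.25(144) − 5(80) + 5
10·W = 975 − 505 = 470, so W = 47 kg.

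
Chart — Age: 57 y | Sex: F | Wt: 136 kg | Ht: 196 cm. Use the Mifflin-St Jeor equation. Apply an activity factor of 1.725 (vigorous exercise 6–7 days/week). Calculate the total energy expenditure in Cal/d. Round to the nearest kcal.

3690 Cal/d

Mifflin-St Jeor (female): BMR = 10(136) + 6.25(196) − 5(57) − 161 = 1360 + 1225 − 285 − 161 = 2139 kcal/day.
TEE = BMR × activity factor = 2139 × 1.725 = 3689.775 kcal/day.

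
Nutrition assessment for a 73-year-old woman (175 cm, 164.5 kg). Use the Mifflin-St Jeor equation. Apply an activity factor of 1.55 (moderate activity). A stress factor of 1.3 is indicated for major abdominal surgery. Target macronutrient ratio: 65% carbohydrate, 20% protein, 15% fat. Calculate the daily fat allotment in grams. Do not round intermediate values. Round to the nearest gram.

74 g/day

Mifflin-St Jeor (female): BMR = 10(164.5) + 6.25(175) − 5(73) − 161 = 1645 + 1093.75 − 365 − 161 = 2212.75 kcal/day.
TEE = 2212.75 × 1.55 = 3429.7625 kcal/day.
With stress factor 1.3: 3429.7625 × 1.3 = 4458.6913 kcal/day.
Fat energy = 15% × 4458.6913 = 668.8037 kcal.
Fat = 668.8037 ÷ 9 kcal/g = 74.3115 g.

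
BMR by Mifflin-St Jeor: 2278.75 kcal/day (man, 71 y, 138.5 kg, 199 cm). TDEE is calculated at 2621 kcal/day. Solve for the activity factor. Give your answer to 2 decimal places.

Activity factor = TEE ÷ BMR = 2621 ÷ 2278.75 = 1.15.

1.15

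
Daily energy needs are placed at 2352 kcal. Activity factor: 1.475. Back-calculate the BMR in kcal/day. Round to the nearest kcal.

1595 kcal/day

BMR = TEE ÷ activity factor = 2352 ÷ 1.475 = 1594.5763 kcal/day.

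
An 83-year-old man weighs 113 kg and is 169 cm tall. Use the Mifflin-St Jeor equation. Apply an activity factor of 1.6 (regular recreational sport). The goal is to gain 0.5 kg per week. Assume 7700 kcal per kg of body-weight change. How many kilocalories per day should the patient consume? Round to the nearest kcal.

Mifflin-St Jeor (male): BMR = 10(113) + 6.25(169) − 5(83) + 5 = 1130 + 1056.25 − 415 + 5 = 1776.25 kcal/day.
TEE = 1776.25 × 1.6 = 2842 kcal/day.
Required daily surplus = 0.5 × 7700 ÷ 7 = 550 kcal/day.
Target intake = 2842 + 550 = 3392 kcal/day.

3392 kilocalories per day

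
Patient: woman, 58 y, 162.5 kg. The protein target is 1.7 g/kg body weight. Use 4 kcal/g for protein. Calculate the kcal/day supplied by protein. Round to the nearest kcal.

Protein = 1.7 g/kg × 162.5 kg = 276.25 g/day.
Protein energy = 276.25 g × 4 kcal/g = 1105 kcal/day.

1105 kcal/day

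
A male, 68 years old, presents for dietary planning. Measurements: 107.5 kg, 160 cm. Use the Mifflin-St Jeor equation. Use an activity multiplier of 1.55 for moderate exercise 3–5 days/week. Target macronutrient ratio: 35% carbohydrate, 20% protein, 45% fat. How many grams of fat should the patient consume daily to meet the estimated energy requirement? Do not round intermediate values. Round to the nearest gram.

Mifflin-St Jeor (male): BMR = 10(107.5) + 6.25(160) − 5(68) + 5 = 1075 + 1000 − 340 + 5 = 1740 kcal/day.
TEE = 1740 × 1.55 = 2697 kcal/day.
Fat energy = 45% × 2697 = 1213.65 kcal.
Fat = 1213.65 ÷ 9 kcal/g = 134.85 g.

135 g/day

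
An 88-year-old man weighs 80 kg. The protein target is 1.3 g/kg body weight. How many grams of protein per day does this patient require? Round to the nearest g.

104 g/day

Protein = 1.3 g/kg × 80 kg = 104 g/day.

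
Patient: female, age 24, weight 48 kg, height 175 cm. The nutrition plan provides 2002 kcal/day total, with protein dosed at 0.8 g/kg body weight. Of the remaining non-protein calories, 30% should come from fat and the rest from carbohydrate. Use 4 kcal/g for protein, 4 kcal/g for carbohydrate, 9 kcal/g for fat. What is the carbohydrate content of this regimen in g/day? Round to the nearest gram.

Protein = 0.8 × 48 = 38.4 g → 38.4 × 4 = 153.6 kcal.
Non-protein calories = 2002 − 153.6 = 1848.4 kcal.
Fat: 30% × 1848.4 = 554.52 kcal; carbohydrate: 1293.88 kcal.
Carbohydrate: 1293.88 kcal ÷ 4 kcal/g = 323.47 g.

323 g/day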